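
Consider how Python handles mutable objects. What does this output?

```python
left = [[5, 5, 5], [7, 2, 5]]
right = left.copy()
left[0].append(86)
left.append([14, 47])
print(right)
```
[[5, 5, 5, 86], [7, 2, 5]]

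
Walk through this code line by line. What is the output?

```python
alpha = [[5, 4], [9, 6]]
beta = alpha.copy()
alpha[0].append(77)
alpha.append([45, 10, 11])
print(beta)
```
[[5, 4, 77], [9, 6]]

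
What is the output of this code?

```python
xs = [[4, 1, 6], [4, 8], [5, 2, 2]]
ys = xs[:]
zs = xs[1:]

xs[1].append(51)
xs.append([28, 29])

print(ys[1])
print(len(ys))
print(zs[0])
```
[4, 8, 51]
3
[4, 8, 51]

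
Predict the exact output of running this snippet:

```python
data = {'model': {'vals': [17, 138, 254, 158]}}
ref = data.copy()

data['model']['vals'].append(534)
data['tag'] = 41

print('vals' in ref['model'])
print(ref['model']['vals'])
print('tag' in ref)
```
True
[17, 138, 254, 158, 534]
False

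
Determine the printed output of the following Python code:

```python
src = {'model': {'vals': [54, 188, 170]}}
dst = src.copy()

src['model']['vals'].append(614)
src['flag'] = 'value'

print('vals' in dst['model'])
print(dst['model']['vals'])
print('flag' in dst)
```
True
[54, 188, 170, 614]
False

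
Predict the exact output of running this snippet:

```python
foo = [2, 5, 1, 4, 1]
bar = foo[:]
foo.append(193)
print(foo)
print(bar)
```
[2, 5, 1, 4, 1, 193]
[2, 5, 1, 4, 1]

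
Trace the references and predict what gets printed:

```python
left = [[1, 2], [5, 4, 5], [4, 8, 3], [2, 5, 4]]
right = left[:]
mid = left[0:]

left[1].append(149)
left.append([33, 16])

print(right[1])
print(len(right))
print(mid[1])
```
[5, 4, 5, 149]
4
[5, 4, 5, 149]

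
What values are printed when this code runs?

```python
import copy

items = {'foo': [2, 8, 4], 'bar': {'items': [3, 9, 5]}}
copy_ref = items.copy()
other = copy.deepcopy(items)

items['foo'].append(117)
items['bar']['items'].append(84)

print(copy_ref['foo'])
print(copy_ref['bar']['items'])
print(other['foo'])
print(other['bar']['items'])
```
[2, 8, 4, 117]
[3, 9, 5, 84]
[2, 8, 4]
[3, 9, 5]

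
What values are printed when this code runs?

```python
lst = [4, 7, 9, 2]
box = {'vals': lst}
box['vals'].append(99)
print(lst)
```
[4, 7, 9, 2, 99]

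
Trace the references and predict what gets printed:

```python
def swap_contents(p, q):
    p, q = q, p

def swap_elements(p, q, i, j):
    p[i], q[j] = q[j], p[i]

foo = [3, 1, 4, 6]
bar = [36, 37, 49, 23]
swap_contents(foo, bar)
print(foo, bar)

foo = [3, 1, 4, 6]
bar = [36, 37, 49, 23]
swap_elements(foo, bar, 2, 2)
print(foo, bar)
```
[3, 1, 4, 6] [36, 37, 49, 23]
[3, 1, 49, 6] [36, 37, 4, 23]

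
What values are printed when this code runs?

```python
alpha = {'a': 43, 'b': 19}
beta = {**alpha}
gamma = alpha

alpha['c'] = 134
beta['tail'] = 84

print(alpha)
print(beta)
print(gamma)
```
{'a': 43, 'b': 19, 'c': 134}
{'a': 43, 'b': 19, 'tail': 84}
{'a': 43, 'b': 19, 'c': 134}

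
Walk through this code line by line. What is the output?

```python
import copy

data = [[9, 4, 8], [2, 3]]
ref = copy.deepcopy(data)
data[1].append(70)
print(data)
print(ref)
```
[[9, 4, 8], [2, 3, 70]]
[[9, 4, 8], [2, 3]]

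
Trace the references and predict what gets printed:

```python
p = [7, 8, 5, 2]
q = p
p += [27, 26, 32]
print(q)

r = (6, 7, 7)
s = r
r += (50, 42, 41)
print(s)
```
[7, 8, 5, 2, 27, 26, 32]
(6, 7, 7)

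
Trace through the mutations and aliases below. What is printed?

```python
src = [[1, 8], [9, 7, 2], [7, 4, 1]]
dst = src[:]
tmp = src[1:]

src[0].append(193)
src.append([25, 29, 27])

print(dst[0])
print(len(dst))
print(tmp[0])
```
[1, 8, 193]
3
[9, 7, 2]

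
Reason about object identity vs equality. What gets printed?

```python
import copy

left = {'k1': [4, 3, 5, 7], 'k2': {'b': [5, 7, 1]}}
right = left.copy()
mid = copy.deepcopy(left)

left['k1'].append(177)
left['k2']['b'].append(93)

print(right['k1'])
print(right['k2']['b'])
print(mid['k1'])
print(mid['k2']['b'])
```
[4, 3, 5, 7, 177]
[5, 7, 1, 93]
[4, 3, 5, 7]
[5, 7, 1]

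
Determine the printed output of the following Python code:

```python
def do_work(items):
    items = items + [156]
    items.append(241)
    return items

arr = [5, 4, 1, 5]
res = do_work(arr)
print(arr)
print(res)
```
[5, 4, 1, 5]
[5, 4, 1, 5, 156, 241]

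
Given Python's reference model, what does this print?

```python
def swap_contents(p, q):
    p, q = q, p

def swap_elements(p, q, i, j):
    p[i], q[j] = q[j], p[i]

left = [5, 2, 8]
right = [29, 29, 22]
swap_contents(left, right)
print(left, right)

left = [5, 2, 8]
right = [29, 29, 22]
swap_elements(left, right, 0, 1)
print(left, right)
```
[5, 2, 8] [29, 29, 22]
[29, 2, 8] [29, 5, 22]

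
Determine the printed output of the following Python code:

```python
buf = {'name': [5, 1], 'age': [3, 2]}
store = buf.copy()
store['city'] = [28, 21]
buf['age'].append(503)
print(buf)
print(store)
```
{'name': [5, 1], 'age': [3, 2, 503]}
{'name': [5, 1], 'age': [3, 2, 503], 'city': [28, 21]}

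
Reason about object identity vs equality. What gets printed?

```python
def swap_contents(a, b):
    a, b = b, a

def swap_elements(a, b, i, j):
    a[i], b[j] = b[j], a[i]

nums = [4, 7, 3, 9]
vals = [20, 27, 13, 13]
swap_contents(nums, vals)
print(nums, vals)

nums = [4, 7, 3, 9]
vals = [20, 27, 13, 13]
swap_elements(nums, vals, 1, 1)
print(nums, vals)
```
[4, 7, 3, 9] [20, 27, 13, 13]
[4, 27, 3, 9] [20, 7, 13, 13]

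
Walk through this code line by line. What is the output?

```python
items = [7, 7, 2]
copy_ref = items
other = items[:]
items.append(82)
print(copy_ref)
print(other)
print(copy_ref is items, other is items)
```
[7, 7, 2, 82]
[7, 7, 2]
True False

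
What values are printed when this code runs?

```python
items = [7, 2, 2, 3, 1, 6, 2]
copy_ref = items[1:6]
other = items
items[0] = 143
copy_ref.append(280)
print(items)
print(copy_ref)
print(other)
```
[143, 2, 2, 3, 1, 6, 2]
[2, 2, 3, 1, 6, 280]
[143, 2, 2, 3, 1, 6, 2]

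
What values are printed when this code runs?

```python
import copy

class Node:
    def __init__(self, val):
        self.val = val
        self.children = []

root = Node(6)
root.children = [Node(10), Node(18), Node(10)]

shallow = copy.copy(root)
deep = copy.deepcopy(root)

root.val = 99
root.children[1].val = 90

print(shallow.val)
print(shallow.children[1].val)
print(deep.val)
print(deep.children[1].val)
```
6
90
6
18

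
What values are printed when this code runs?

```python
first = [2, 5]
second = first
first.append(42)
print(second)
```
[2, 5, 42]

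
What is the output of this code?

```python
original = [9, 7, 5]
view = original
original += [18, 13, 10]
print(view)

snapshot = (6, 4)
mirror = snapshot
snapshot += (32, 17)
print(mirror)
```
[9, 7, 5, 18, 13, 10]
(6, 4)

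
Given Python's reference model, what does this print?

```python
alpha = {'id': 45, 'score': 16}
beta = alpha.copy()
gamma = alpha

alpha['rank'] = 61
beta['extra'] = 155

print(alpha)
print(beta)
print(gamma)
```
{'id': 45, 'score': 16, 'rank': 61}
{'id': 45, 'score': 16, 'extra': 155}
{'id': 45, 'score': 16, 'rank': 61}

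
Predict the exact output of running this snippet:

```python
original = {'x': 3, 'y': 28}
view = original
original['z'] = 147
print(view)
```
{'x': 3, 'y': 28, 'z': 147}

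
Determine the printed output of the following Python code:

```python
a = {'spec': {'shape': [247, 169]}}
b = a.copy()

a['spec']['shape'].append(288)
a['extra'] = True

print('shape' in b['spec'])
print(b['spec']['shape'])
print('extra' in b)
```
True
[247, 169, 288]
False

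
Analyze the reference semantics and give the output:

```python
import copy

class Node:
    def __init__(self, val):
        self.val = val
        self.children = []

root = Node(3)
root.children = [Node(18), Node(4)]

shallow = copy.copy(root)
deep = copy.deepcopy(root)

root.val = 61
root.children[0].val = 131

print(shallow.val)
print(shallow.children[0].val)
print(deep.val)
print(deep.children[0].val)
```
3
131
3
18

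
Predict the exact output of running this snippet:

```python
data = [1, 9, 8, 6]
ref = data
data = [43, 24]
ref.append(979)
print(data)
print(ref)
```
[43, 24]
[1, 9, 8, 6, 979]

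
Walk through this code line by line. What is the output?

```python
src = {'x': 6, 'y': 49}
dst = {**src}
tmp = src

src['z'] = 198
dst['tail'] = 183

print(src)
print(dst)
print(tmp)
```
{'x': 6, 'y': 49, 'z': 198}
{'x': 6, 'y': 49, 'tail': 183}
{'x': 6, 'y': 49, 'z': 198}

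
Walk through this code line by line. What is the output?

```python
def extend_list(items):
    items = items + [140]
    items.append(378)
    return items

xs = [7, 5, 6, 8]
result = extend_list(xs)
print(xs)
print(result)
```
[7, 5, 6, 8]
[7, 5, 6, 8, 140, 378]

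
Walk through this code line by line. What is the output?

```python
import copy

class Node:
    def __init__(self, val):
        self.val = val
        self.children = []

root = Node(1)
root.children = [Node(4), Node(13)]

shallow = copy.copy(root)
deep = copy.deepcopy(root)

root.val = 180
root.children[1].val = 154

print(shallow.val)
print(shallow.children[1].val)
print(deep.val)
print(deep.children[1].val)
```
1
154
1
13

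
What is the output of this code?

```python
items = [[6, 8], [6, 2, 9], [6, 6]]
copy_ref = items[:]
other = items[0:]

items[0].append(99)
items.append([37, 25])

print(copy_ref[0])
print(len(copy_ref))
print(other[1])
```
[6, 8, 99]
3
[6, 2, 9]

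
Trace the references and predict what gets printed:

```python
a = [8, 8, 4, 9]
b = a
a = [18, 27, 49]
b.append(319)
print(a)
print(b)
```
[18, 27, 49]
[8, 8, 4, 9, 319]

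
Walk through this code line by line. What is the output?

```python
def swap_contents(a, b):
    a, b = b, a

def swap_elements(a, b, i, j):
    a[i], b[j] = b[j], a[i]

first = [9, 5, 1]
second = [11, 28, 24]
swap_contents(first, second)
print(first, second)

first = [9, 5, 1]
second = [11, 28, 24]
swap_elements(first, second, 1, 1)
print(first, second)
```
[9, 5, 1] [11, 28, 24]
[9, 28, 1] [11, 5, 24]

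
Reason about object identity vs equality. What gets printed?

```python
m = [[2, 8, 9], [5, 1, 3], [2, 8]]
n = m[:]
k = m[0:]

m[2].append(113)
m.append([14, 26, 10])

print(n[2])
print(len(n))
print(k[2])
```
[2, 8, 113]
3
[2, 8, 113]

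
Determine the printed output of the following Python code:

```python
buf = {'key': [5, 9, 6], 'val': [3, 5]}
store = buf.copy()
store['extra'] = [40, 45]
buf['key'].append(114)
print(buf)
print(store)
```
{'key': [5, 9, 6, 114], 'val': [3, 5]}
{'key': [5, 9, 6, 114], 'val': [3, 5], 'extra': [40, 45]}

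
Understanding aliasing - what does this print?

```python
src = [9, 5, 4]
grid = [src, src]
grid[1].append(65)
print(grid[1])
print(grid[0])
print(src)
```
[9, 5, 4, 65]
[9, 5, 4, 65]
[9, 5, 4, 65]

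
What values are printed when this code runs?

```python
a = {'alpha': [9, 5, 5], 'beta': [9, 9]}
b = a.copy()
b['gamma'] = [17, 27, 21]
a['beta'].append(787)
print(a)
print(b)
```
{'alpha': [9, 5, 5], 'beta': [9, 9, 787]}
{'alpha': [9, 5, 5], 'beta': [9, 9, 787], 'gamma': [17, 27, 21]}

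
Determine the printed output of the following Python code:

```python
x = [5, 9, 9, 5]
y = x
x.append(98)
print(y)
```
[5, 9, 9, 5, 98]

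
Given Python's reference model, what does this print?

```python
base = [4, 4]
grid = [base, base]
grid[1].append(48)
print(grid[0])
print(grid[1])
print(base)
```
[4, 4, 48]
[4, 4, 48]
[4, 4, 48]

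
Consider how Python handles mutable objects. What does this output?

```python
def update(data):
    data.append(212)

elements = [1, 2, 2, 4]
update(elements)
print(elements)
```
[1, 2, 2, 4, 212]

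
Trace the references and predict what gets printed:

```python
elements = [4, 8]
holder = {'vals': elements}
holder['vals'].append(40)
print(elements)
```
[4, 8, 40]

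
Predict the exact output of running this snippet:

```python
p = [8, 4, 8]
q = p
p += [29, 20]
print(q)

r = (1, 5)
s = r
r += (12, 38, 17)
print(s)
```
[8, 4, 8, 29, 20]
(1, 5)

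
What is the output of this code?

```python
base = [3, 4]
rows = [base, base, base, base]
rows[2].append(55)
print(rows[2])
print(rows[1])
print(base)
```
[3, 4, 55]
[3, 4, 55]
[3, 4, 55]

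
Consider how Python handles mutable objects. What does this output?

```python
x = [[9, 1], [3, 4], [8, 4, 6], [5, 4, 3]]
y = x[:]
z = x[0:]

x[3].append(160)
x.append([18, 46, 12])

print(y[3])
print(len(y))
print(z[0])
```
[5, 4, 3, 160]
4
[9, 1]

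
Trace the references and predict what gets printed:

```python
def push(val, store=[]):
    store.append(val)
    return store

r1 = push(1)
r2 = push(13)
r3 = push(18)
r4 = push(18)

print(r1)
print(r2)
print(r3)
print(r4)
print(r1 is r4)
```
[1, 13, 18, 18]
[1, 13, 18, 18]
[1, 13, 18, 18]
[1, 13, 18, 18]
True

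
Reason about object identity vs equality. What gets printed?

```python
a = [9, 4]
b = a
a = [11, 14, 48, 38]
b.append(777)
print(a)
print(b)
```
[11, 14, 48, 38]
[9, 4, 777]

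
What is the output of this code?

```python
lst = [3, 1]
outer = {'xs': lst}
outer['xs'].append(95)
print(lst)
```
[3, 1, 95]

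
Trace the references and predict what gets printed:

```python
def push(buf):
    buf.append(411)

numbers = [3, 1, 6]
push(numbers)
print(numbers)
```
[3, 1, 6, 411]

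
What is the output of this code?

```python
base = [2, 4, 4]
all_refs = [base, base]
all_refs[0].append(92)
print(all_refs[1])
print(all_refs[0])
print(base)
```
[2, 4, 4, 92]
[2, 4, 4, 92]
[2, 4, 4, 92]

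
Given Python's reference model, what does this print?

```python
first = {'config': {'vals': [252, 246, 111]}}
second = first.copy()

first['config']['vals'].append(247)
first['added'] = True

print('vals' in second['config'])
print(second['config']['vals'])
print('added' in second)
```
True
[252, 246, 111, 247]
False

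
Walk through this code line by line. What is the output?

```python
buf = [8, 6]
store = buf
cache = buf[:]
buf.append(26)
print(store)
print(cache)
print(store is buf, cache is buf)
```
[8, 6, 26]
[8, 6]
True False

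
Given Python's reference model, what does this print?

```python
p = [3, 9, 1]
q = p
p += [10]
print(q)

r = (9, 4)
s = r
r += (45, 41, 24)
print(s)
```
[3, 9, 1, 10]
(9, 4)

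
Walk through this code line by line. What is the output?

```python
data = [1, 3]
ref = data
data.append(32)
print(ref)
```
[1, 3, 32]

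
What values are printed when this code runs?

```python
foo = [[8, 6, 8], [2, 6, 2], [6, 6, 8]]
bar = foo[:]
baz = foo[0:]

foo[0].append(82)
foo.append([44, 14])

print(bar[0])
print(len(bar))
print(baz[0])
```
[8, 6, 8, 82]
3
[8, 6, 8, 82]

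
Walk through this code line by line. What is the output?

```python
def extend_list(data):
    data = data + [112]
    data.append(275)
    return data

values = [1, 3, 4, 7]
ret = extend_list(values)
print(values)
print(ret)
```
[1, 3, 4, 7]
[1, 3, 4, 7, 112, 275]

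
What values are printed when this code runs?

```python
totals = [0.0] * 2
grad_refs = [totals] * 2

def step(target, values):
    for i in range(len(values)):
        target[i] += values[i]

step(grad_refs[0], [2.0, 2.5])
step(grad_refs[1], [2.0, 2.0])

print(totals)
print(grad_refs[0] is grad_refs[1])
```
[4.0, 4.5]
True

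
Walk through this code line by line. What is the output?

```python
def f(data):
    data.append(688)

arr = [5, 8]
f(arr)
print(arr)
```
[5, 8, 688]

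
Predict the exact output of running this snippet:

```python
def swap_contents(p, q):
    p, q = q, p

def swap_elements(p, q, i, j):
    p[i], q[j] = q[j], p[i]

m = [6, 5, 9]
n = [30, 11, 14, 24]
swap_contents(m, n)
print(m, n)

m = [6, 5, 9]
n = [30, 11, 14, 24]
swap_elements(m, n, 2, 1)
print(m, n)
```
[6, 5, 9] [30, 11, 14, 24]
[6, 5, 11] [30, 9, 14, 24]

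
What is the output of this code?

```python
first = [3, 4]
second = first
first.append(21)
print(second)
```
[3, 4, 21]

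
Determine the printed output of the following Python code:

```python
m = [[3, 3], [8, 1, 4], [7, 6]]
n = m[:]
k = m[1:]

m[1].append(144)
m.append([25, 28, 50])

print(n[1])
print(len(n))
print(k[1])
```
[8, 1, 4, 144]
3
[7, 6]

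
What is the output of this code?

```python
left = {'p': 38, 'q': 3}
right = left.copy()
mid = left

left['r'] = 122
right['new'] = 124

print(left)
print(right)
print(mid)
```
{'p': 38, 'q': 3, 'r': 122}
{'p': 38, 'q': 3, 'new': 124}
{'p': 38, 'q': 3, 'r': 122}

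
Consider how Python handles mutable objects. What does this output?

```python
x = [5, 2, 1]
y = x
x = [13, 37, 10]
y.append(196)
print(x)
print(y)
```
[13, 37, 10]
[5, 2, 1, 196]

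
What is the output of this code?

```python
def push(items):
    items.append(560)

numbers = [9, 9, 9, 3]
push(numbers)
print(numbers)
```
[9, 9, 9, 3, 560]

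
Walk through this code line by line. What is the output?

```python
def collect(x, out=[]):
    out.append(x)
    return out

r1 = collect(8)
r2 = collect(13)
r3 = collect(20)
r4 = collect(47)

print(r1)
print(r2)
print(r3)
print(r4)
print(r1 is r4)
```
[8, 13, 20, 47]
[8, 13, 20, 47]
[8, 13, 20, 47]
[8, 13, 20, 47]
True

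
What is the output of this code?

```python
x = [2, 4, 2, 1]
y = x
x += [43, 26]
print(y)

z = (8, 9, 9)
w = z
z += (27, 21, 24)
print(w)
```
[2, 4, 2, 1, 43, 26]
(8, 9, 9)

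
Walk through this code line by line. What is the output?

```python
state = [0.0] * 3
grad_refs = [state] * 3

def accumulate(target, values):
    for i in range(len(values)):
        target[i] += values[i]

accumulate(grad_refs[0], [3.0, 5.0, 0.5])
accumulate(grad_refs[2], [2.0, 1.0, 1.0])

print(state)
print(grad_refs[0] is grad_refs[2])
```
[5.0, 6.0, 1.5]
True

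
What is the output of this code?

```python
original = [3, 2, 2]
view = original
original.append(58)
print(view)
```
[3, 2, 2, 58]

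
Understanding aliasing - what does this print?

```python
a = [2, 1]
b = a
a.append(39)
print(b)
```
[2, 1, 39]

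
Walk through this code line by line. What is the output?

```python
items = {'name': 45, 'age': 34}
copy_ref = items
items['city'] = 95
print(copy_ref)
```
{'name': 45, 'age': 34, 'city': 95}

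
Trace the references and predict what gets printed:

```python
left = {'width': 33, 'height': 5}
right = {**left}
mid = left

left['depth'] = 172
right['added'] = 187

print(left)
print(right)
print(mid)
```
{'width': 33, 'height': 5, 'depth': 172}
{'width': 33, 'height': 5, 'added': 187}
{'width': 33, 'height': 5, 'depth': 172}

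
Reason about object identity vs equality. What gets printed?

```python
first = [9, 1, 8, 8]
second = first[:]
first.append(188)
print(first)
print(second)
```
[9, 1, 8, 8, 188]
[9, 1, 8, 8]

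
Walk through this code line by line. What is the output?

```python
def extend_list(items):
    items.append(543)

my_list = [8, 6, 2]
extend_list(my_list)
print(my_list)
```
[8, 6, 2, 543]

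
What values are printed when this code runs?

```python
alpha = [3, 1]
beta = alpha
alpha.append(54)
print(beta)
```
[3, 1, 54]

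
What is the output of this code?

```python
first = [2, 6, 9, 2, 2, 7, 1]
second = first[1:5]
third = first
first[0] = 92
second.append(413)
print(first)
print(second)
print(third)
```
[92, 6, 9, 2, 2, 7, 1]
[6, 9, 2, 2, 413]
[92, 6, 9, 2, 2, 7, 1]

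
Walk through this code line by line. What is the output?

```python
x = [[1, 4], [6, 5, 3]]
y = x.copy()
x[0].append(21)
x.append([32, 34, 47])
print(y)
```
[[1, 4, 21], [6, 5, 3]]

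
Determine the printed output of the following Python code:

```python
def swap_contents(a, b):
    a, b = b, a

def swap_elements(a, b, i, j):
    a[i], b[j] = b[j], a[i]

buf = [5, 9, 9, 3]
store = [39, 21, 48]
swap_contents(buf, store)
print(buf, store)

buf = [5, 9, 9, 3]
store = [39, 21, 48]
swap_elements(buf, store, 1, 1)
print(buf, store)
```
[5, 9, 9, 3] [39, 21, 48]
[5, 21, 9, 3] [39, 9, 48]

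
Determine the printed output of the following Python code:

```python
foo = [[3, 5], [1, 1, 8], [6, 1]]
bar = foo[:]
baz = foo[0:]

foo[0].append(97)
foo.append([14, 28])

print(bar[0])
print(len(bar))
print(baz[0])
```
[3, 5, 97]
3
[3, 5, 97]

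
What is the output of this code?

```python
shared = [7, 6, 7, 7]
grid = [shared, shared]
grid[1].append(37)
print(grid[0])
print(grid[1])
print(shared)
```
[7, 6, 7, 7, 37]
[7, 6, 7, 7, 37]
[7, 6, 7, 7, 37]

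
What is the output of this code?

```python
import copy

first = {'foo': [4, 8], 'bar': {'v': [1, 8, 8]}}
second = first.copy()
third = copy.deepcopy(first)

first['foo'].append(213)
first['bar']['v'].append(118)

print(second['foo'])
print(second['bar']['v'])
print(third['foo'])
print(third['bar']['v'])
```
[4, 8, 213]
[1, 8, 8, 118]
[4, 8]
[1, 8, 8]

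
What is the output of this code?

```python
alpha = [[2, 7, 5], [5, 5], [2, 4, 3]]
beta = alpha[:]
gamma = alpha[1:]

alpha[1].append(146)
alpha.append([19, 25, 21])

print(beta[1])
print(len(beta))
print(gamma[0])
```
[5, 5, 146]
3
[5, 5, 146]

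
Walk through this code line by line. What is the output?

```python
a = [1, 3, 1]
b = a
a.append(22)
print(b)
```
[1, 3, 1, 22]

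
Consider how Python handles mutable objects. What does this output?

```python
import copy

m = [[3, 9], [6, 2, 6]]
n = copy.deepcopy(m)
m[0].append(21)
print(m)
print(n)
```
[[3, 9, 21], [6, 2, 6]]
[[3, 9], [6, 2, 6]]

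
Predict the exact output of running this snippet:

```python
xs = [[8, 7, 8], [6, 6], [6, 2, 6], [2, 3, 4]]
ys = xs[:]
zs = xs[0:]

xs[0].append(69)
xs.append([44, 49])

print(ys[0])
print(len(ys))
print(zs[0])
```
[8, 7, 8, 69]
4
[8, 7, 8, 69]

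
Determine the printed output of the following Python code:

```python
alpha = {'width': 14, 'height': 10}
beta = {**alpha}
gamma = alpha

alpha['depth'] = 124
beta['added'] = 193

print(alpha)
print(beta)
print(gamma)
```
{'width': 14, 'height': 10, 'depth': 124}
{'width': 14, 'height': 10, 'added': 193}
{'width': 14, 'height': 10, 'depth': 124}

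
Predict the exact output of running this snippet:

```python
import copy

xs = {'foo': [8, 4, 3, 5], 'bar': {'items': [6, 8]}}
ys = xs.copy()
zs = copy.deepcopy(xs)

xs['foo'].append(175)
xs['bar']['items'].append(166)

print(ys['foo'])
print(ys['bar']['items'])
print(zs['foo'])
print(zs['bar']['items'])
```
[8, 4, 3, 5, 175]
[6, 8, 166]
[8, 4, 3, 5]
[6, 8]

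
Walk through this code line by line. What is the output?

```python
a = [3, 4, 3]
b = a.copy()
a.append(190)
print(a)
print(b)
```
[3, 4, 3, 190]
[3, 4, 3]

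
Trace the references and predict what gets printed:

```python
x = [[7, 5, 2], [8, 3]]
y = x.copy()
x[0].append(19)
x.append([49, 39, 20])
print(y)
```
[[7, 5, 2, 19], [8, 3]]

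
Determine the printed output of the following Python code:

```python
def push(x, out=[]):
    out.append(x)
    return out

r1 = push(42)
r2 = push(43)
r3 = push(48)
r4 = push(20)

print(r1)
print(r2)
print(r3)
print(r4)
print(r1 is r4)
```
[42, 43, 48, 20]
[42, 43, 48, 20]
[42, 43, 48, 20]
[42, 43, 48, 20]
True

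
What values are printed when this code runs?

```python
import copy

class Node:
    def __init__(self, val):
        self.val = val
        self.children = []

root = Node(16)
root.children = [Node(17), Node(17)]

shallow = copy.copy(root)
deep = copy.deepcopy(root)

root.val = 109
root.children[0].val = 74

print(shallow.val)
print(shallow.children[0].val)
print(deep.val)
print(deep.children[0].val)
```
16
74
16
17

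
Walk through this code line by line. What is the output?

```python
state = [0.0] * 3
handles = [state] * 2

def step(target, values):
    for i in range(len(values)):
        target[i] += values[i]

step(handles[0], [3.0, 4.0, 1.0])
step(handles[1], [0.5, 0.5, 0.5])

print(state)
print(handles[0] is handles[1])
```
[3.5, 4.5, 1.5]
True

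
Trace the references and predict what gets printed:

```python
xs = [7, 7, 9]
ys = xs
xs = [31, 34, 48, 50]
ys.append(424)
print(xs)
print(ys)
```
[31, 34, 48, 50]
[7, 7, 9, 424]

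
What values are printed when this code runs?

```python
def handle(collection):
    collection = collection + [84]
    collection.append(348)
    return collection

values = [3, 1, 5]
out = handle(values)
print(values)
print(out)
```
[3, 1, 5]
[3, 1, 5, 84, 348]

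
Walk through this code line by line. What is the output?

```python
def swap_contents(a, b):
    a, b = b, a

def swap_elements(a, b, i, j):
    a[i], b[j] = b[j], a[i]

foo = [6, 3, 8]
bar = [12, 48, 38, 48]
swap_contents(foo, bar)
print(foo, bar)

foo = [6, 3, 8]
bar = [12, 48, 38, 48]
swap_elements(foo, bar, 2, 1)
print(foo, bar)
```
[6, 3, 8] [12, 48, 38, 48]
[6, 3, 48] [12, 8, 38, 48]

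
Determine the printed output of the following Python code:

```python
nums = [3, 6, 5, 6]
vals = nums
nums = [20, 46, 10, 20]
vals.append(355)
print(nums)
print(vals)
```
[20, 46, 10, 20]
[3, 6, 5, 6, 355]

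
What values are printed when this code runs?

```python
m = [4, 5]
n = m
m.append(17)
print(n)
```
[4, 5, 17]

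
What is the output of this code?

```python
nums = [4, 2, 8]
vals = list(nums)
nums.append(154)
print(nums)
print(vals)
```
[4, 2, 8, 154]
[4, 2, 8]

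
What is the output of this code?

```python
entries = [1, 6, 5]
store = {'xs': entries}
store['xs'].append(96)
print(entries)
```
[1, 6, 5, 96]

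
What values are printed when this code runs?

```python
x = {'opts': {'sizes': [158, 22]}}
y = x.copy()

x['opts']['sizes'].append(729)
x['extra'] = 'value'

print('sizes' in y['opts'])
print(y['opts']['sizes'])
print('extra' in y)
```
True
[158, 22, 729]
False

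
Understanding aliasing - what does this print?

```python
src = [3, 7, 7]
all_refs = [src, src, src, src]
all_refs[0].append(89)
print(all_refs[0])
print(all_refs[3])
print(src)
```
[3, 7, 7, 89]
[3, 7, 7, 89]
[3, 7, 7, 89]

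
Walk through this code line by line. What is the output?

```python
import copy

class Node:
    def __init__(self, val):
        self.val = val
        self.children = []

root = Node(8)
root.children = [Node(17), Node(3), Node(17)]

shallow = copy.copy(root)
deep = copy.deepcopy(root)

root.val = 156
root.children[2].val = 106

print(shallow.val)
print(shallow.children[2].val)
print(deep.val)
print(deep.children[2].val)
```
8
106
8
17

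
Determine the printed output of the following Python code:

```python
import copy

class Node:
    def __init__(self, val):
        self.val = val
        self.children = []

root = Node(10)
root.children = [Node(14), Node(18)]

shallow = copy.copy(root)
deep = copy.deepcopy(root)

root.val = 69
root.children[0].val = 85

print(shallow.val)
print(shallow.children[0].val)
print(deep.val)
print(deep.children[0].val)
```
10
85
10
14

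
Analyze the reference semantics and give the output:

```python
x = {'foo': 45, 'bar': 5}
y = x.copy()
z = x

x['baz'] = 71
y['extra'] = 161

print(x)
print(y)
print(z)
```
{'foo': 45, 'bar': 5, 'baz': 71}
{'foo': 45, 'bar': 5, 'extra': 161}
{'foo': 45, 'bar': 5, 'baz': 71}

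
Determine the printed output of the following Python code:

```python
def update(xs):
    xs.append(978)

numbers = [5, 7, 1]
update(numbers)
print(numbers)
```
[5, 7, 1, 978]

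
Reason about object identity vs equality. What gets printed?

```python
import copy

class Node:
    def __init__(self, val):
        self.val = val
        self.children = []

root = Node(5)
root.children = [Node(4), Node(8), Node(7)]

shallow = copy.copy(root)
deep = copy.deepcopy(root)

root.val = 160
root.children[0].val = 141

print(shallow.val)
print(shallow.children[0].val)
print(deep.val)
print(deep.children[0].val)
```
5
141
5
4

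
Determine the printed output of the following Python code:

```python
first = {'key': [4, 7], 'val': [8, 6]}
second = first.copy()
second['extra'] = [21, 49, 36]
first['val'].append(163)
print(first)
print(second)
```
{'key': [4, 7], 'val': [8, 6, 163]}
{'key': [4, 7], 'val': [8, 6, 163], 'extra': [21, 49, 36]}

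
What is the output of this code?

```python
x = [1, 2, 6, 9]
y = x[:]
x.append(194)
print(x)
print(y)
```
[1, 2, 6, 9, 194]
[1, 2, 6, 9]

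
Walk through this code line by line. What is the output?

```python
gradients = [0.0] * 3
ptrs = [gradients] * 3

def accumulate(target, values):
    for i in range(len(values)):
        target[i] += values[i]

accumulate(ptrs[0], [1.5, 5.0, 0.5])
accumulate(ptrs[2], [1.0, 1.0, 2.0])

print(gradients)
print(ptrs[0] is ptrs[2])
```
[2.5, 6.0, 2.5]
True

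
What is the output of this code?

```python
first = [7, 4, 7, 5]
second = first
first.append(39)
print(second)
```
[7, 4, 7, 5, 39]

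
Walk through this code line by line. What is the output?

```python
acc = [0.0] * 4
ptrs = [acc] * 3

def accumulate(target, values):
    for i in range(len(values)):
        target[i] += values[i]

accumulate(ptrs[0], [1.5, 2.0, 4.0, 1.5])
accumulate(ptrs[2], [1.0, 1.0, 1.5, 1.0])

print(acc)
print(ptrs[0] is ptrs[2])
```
[2.5, 3.0, 5.5, 2.5]
True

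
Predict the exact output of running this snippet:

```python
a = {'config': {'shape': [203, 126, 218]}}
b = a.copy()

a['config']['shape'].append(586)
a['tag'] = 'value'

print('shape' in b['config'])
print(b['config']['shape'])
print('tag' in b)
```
True
[203, 126, 218, 586]
False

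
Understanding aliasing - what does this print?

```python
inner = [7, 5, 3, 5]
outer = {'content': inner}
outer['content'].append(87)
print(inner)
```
[7, 5, 3, 5, 87]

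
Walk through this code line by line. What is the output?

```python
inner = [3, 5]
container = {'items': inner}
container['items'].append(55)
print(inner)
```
[3, 5, 55]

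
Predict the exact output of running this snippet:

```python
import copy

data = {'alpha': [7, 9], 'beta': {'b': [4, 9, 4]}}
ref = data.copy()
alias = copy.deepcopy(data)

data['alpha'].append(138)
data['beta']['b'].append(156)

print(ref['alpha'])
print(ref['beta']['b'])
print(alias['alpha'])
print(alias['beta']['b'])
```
[7, 9, 138]
[4, 9, 4, 156]
[7, 9]
[4, 9, 4]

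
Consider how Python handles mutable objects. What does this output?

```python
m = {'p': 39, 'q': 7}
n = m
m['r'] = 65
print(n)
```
{'p': 39, 'q': 7, 'r': 65}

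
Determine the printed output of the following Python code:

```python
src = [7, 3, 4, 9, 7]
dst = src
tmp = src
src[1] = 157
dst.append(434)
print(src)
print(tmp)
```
[7, 157, 4, 9, 7, 434]
[7, 157, 4, 9, 7, 434]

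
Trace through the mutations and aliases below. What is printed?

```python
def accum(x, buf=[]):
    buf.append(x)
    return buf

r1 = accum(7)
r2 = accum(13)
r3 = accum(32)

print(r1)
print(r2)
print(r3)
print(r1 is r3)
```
[7, 13, 32]
[7, 13, 32]
[7, 13, 32]
True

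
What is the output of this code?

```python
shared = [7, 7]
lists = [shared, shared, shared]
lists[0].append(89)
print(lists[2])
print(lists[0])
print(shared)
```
[7, 7, 89]
[7, 7, 89]
[7, 7, 89]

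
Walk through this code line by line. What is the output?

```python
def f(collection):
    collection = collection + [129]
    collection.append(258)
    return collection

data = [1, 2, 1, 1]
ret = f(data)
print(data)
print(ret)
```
[1, 2, 1, 1]
[1, 2, 1, 1, 129, 258]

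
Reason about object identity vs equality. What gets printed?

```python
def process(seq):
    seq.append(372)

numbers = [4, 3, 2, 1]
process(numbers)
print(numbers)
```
[4, 3, 2, 1, 372]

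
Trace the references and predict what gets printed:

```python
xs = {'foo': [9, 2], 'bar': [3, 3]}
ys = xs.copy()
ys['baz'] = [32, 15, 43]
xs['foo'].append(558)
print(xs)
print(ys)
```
{'foo': [9, 2, 558], 'bar': [3, 3]}
{'foo': [9, 2, 558], 'bar': [3, 3], 'baz': [32, 15, 43]}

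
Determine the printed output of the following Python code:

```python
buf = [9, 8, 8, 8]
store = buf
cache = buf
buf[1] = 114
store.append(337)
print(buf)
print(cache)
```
[9, 114, 8, 8, 337]
[9, 114, 8, 8, 337]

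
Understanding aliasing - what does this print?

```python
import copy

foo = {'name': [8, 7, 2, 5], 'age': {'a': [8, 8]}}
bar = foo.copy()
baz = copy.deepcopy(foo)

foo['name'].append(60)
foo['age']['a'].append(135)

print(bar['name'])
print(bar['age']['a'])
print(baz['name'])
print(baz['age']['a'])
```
[8, 7, 2, 5, 60]
[8, 8, 135]
[8, 7, 2, 5]
[8, 8]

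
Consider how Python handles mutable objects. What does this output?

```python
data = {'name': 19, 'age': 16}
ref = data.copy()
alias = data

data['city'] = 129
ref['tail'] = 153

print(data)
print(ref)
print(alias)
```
{'name': 19, 'age': 16, 'city': 129}
{'name': 19, 'age': 16, 'tail': 153}
{'name': 19, 'age': 16, 'city': 129}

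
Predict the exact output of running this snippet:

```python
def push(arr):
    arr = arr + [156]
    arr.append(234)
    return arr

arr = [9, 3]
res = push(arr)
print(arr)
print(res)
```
[9, 3]
[9, 3, 156, 234]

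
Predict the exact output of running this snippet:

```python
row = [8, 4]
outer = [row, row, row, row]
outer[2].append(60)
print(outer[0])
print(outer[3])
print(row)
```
[8, 4, 60]
[8, 4, 60]
[8, 4, 60]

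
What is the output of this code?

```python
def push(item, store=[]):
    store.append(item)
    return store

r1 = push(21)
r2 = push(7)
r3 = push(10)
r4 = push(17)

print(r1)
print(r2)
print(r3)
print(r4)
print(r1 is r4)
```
[21, 7, 10, 17]
[21, 7, 10, 17]
[21, 7, 10, 17]
[21, 7, 10, 17]
True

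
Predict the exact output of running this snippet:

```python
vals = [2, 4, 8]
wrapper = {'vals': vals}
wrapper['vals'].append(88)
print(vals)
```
[2, 4, 8, 88]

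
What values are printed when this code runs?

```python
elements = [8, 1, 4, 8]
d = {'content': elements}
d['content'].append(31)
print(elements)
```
[8, 1, 4, 8, 31]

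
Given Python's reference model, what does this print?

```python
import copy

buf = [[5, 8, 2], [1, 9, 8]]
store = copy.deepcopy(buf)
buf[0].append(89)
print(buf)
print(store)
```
[[5, 8, 2, 89], [1, 9, 8]]
[[5, 8, 2], [1, 9, 8]]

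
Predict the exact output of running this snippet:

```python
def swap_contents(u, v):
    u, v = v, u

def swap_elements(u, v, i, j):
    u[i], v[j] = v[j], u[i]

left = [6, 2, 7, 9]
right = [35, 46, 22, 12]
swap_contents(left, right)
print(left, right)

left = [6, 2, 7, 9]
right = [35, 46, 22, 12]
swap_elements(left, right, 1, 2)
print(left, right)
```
[6, 2, 7, 9] [35, 46, 22, 12]
[6, 22, 7, 9] [35, 46, 2, 12]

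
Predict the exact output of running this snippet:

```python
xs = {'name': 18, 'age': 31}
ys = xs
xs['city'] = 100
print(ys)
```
{'name': 18, 'age': 31, 'city': 100}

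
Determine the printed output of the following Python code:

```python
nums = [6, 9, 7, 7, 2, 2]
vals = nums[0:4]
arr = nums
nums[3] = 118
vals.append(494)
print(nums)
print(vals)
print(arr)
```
[6, 9, 7, 118, 2, 2]
[6, 9, 7, 7, 494]
[6, 9, 7, 118, 2, 2]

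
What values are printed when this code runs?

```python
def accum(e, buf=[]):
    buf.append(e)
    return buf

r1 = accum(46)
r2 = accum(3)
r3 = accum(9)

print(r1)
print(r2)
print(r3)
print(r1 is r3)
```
[46, 3, 9]
[46, 3, 9]
[46, 3, 9]
True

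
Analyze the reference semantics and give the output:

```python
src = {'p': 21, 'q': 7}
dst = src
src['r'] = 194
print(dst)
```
{'p': 21, 'q': 7, 'r': 194}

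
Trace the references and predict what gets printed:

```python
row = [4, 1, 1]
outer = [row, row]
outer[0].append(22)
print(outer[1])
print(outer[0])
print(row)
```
[4, 1, 1, 22]
[4, 1, 1, 22]
[4, 1, 1, 22]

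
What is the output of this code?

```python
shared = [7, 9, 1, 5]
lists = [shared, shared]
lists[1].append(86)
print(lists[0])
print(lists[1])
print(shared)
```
[7, 9, 1, 5, 86]
[7, 9, 1, 5, 86]
[7, 9, 1, 5, 86]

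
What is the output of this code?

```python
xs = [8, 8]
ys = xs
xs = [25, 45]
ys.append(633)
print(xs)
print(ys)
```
[25, 45]
[8, 8, 633]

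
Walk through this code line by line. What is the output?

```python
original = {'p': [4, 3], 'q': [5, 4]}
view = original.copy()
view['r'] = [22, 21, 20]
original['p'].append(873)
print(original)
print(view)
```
{'p': [4, 3, 873], 'q': [5, 4]}
{'p': [4, 3, 873], 'q': [5, 4], 'r': [22, 21, 20]}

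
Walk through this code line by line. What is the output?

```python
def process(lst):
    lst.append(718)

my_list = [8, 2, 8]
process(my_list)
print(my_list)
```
[8, 2, 8, 718]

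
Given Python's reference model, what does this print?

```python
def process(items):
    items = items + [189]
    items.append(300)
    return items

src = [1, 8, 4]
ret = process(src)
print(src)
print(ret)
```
[1, 8, 4]
[1, 8, 4, 189, 300]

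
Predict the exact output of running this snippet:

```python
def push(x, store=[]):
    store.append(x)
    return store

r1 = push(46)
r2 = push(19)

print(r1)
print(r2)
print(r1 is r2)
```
[46, 19]
[46, 19]
True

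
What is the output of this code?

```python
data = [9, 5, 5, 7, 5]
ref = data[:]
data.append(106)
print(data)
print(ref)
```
[9, 5, 5, 7, 5, 106]
[9, 5, 5, 7, 5]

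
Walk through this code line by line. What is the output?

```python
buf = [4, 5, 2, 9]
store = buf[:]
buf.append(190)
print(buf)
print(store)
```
[4, 5, 2, 9, 190]
[4, 5, 2, 9]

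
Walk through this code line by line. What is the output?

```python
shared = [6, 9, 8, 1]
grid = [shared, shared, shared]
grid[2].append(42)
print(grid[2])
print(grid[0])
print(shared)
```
[6, 9, 8, 1, 42]
[6, 9, 8, 1, 42]
[6, 9, 8, 1, 42]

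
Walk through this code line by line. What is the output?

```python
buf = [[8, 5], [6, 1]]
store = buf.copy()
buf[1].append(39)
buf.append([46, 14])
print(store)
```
[[8, 5], [6, 1, 39]]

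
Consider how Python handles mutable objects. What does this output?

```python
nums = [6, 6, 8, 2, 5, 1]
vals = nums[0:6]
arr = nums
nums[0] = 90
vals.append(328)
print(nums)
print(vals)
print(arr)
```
[90, 6, 8, 2, 5, 1]
[6, 6, 8, 2, 5, 1, 328]
[90, 6, 8, 2, 5, 1]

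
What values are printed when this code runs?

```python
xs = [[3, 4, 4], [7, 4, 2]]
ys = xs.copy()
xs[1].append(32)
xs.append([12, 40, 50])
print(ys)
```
[[3, 4, 4], [7, 4, 2, 32]]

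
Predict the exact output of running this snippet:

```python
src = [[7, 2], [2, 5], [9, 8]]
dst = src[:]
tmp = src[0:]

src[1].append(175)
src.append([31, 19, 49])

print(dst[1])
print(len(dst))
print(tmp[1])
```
[2, 5, 175]
3
[2, 5, 175]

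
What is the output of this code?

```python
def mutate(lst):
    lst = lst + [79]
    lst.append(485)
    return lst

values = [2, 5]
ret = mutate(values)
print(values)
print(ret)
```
[2, 5]
[2, 5, 79, 485]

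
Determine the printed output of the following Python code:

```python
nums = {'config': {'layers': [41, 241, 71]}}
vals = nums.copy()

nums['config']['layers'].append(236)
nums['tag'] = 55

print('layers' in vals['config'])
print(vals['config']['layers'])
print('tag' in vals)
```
True
[41, 241, 71, 236]
False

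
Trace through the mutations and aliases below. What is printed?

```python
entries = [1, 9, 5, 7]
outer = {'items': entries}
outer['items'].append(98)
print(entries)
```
[1, 9, 5, 7, 98]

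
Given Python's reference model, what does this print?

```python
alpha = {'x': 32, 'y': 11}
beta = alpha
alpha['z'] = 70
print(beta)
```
{'x': 32, 'y': 11, 'z': 70}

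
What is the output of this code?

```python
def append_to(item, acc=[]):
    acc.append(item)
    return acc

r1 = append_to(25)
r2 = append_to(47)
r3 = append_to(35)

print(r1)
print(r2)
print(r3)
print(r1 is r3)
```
[25, 47, 35]
[25, 47, 35]
[25, 47, 35]
True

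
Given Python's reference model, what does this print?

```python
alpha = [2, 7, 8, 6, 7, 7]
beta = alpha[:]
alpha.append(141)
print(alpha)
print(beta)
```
[2, 7, 8, 6, 7, 7, 141]
[2, 7, 8, 6, 7, 7]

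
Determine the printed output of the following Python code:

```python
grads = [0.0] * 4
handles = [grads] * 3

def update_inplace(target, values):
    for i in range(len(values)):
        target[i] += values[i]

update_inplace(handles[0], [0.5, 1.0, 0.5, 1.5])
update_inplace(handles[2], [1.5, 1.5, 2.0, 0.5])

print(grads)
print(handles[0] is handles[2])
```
[2.0, 2.5, 2.5, 2.0]
True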